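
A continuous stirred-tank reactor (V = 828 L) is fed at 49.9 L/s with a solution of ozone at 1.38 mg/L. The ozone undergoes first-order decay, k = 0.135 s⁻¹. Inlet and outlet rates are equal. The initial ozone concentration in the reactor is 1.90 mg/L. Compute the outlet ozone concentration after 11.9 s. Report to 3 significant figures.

V dC/dt = Q(C_in − C) − k V C.
This is linear with rate a = Q/V + k = 0.19527 s⁻¹.
C_ss = Q C_in/(Q + kV) = 0.42592 mg/L; C(t) = C_ss + (C₀ − C_ss) e^(−a t).
C(11.9) = 0.42592 + (1.4741)·e^(−0.19527·11.9) = 0.42592 + (1.4741)·0.097914 = 0.57025 mg/L.

0.570 mg/L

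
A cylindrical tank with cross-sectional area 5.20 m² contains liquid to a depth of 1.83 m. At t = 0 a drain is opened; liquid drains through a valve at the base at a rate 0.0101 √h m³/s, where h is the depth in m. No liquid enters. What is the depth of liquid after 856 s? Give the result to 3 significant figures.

Accumulation of liquid (constant cross-section A): A dh/dt = −0.0101 √h.
∫ h^(−1/2) dh = −(0.0101/A) ∫ dt, giving 2√h = 2√h₀ − (0.0101/A) t.
√h = √1.83 − 0.0101·856/(2·5.20) = 1.3528 − 0.83131 = 0.52147.
h = 0.52147² = 0.27193 m.

0.272 m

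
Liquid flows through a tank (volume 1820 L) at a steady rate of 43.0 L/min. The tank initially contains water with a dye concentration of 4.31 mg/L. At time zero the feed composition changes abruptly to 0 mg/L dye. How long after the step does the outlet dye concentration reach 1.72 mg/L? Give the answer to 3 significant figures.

38.9 min

Species balance: V dC/dt = Q(C_in − C) ⇒ τ = V/Q = 42.326 min.
C(t) = C_in + (C₀ − C_in) e^(−t/τ). Set C = 1.72 and solve for t:
e^(−t/τ) = (C − C_in)/(C₀ − C_in) = (1.72 − 0)/(4.31 − 0) = 0.39907
t = −τ ln(…) = 42.326 × 0.91861 = 38.881 min.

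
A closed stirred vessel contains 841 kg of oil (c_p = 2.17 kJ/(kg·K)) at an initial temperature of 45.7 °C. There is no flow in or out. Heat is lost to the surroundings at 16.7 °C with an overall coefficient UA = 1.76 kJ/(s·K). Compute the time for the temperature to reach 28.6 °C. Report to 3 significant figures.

M c_p dT/dt = −UA(T − T_amb).
τ = M c_p/UA = 1036.9 s; T_ss = T_amb = 16.700 °C.
T(t) = T_ss + (T₀ − T_ss)e^(−t/τ); set T = 28.6:
t = −τ ln[(T − T_ss)/(T₀ − T_ss)] = −1036.9 · ln(0.41034) = 923.64 s.

924 s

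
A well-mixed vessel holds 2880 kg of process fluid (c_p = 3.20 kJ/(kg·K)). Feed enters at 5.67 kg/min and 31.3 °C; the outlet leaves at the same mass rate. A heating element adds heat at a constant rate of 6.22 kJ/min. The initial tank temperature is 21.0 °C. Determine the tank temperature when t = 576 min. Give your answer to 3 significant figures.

Heat balance on the well-mixed liquid: M c_p dT/dt = ṁ c_p (T_in − T) + 6.22.
Rearrange: dT/dt = (T_ss − T)/τ with τ = M/ṁ = 507.94 min and T_ss = T_in + Q̇/(ṁ c_p) = 31.643 °C.
T approaches T_ss exponentially: T(t) = T_ss + (T₀ − T_ss) e^(−t/τ).
T(576) = 31.643 + (-10.643)·e^(−576/507.94) = 31.643 + (-10.643)·0.32174 = 28.219 °C.

28.2 °C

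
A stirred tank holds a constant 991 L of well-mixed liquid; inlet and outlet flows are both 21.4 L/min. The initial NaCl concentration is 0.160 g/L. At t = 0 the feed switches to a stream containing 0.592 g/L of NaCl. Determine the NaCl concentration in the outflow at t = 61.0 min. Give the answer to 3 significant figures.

Mass balance on the solute (V constant): V dC/dt = Q(C_in − C).
So dC/dt = (C_in − C)/τ with τ = V/Q = 991/21.4 = 46.308 min.
Integrating: C(t) = C_in + (C₀ − C_in) e^(−t/τ).
C(61.0) = 0.592 + (0.160 − 0.592)·e^(−61.0/46.308) = 0.592 + (-0.43200)·0.26787 = 0.47628 g/L.

0.476 g/L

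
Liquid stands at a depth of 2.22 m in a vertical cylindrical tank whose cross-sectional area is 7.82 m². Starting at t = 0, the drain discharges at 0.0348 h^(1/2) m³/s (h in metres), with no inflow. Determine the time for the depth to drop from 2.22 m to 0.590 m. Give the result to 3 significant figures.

324 s

With no inflow, A dh/dt = −0.0348 √h.
∫ h^(−1/2) dh = −(0.0348/A) ∫ dt, giving 2√h = 2√h₀ − (0.0348/A) t.
t = 2A(√h₀ − √h)/0.0348 = 2·7.82·(√2.22 − √0.590)/0.0348
  = 15.640 × (1.4900 − 0.76811) / 0.0348 = 324.42 s.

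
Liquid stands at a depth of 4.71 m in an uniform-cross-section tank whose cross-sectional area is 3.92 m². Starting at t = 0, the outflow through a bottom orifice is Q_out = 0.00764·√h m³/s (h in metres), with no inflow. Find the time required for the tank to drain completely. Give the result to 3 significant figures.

With no inflow, A dh/dt = −0.00764 √h.
∫ h^(−1/2) dh = −(0.00764/A) ∫ dt, giving 2√h = 2√h₀ − (0.00764/A) t.
Tank is empty when √h = 0: t_empty = 2A√h₀/0.00764.
t_empty = 2·3.92·√4.71/0.00764 = 7.8400·2.1703/0.00764 = 2227.1 s.

2230 s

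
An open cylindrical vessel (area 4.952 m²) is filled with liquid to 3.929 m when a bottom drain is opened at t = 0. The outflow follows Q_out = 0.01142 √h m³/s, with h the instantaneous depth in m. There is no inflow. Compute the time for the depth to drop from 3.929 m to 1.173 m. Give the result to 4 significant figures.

779.8 s

A dh/dt = −Q_out = −0.01142 √h.
∫ h^(−1/2) dh = −(0.01142/A) ∫ dt, giving 2√h = 2√h₀ − (0.01142/A) t.
t = 2A(√h₀ − √h)/0.01142 = 2·4.952·(√3.929 − √1.173)/0.01142
  = 9.90400 × (1.98217 − 1.08305) / 0.01142 = 779.762 s.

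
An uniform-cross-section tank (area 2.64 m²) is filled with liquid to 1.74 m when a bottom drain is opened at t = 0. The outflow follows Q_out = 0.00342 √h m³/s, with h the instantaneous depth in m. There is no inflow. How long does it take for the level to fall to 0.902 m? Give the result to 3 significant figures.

A dh/dt = −Q_out = −0.00342 √h.
Separate and integrate: 2(√h − √h₀) = −(0.00342/A) t.
t = 2A(√h₀ − √h)/0.00342 = 2·2.64·(√1.74 − √0.902)/0.00342
  = 5.2800 × (1.3191 − 0.94974) / 0.00342 = 570.23 s.

570 s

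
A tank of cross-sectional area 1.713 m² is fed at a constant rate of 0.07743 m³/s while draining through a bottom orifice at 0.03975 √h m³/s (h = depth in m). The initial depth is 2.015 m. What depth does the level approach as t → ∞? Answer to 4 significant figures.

A dh/dt = Q_in − 0.03975 √h. Steady state requires inflow = outflow:
Q_in = 0.03975 √h_ss ⇒ √h_ss = 0.07743/0.03975 = 1.94792.
h_ss = 1.94792² = 3.79441 m. (Since h₀ = 2.015 m < h_ss, the level will rise toward this value.)

3.794 m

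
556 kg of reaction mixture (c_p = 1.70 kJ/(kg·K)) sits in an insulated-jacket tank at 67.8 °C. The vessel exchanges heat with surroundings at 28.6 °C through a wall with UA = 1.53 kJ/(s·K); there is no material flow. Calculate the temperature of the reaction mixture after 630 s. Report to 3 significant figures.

42.7 °C

Unsteady energy balance on the tank contents: M c_p dT/dt = −UA(T − T_amb).
dT/dt = (T_ss − T)/τ with T_ss = T_amb = 28.600 °C, τ = M c_p/UA = 556·1.70/1.53 = 617.78 s.
This is linear first-order; T(t) = T_ss + (T₀ − T_ss) e^(−t/τ).
T(630) = 28.600 + (39.200)·0.36067 = 42.738 °C.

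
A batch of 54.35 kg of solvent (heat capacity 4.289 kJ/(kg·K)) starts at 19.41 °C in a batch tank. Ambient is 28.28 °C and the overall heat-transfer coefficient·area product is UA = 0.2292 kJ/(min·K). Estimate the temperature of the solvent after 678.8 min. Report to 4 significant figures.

Lumped-capacitance energy balance: M c_p dT/dt = UA(T_amb − T).
dT/dt = (T_ss − T)/τ with T_ss = T_amb = 28.2800 °C, τ = M c_p/UA = 54.35·4.289/0.2292 = 1017.05 min.
This is linear first-order; T(t) = T_ss + (T₀ − T_ss) e^(−t/τ).
T(678.8) = 28.2800 + (-8.87000)·0.513029 = 23.7294 °C.

23.73 °C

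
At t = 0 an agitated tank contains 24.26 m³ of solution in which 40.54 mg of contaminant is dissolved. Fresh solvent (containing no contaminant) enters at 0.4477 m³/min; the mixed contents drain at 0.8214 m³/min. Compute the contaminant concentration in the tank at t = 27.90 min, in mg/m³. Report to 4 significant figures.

Let m(t) be the amount of contaminant. Volume: V(t) = V₀ + (Q_in − Q_out) t = 24.26 − 0.373700 t; V(27.90) = 13.8338 m³.
No contaminant enters, so dm/dt = −Q_out · (m/V).
dm/m = −Q_out dt/(V₀ − 0.373700 t); integrating gives ln(m/m₀) = −(Q_out/(Q_in−Q_out)) ln(V/V₀).
m = m₀ (V₀/V)^(Q_out/(Q_in−Q_out)) = 40.54 × (24.26/13.8338)^(-2.19802) = 11.7944 mg.
C = m/V = 11.7944/13.8338 = 0.852581 mg/m³.

0.8526 mg/m³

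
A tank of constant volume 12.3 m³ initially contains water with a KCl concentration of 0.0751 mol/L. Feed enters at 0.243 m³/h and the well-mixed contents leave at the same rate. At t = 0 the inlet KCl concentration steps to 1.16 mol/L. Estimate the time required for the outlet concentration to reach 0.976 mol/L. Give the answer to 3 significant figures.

89.8 h

Transient balance on the dissolved component: V dC/dt = Q(C_in − C), so τ = V/Q = 50.617 h.
C(t) = C_in + (C₀ − C_in) e^(−t/τ). Set C = 0.976 and solve for t:
e^(−t/τ) = (C − C_in)/(C₀ − C_in) = (0.976 − 1.16)/(0.0751 − 1.16) = 0.16960
t = −τ ln(…) = 50.617 × 1.7743 = 89.811 h.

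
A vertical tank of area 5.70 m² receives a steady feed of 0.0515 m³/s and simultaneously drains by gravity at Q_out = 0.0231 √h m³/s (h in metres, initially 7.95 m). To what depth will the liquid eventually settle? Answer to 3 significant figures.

A dh/dt = Q_in − 0.0231 √h. Steady state requires inflow = outflow:
Q_in = 0.0231 √h_ss ⇒ √h_ss = 0.0515/0.0231 = 2.2294.
h_ss = 2.2294² = 4.9704 m. (Since h₀ = 7.95 m > h_ss, the level will fall toward this value.)

4.97 m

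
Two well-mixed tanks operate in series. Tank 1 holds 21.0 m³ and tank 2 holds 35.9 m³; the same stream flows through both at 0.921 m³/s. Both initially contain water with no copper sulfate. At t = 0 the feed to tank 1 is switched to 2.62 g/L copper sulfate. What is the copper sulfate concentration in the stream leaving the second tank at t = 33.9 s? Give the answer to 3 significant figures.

0.809 g/L

Species balance on tank i: dCᵢ/dt = (Cᵢ₋₁ − Cᵢ)/τᵢ with τᵢ = Vᵢ/Q.
τ₁ = 21.0/0.921 = 22.801 s; τ₂ = 35.9/0.921 = 38.979 s.
Tank 1: C₁ = C_in(1 − e^(−t/τ₁)). Tank 2 (τ₁ ≠ τ₂): C₂ = C_in[1 − (τ₁ e^(−t/τ₁) − τ₂ e^(−t/τ₂))/(τ₁ − τ₂)].
At t = 33.9: e^(−t/τ₁) = 0.22610, e^(−t/τ₂) = 0.41908.
C₂ = 2.62·[1 − (22.801·0.22610 − 38.979·0.41908)/(-16.178)] = 2.62·0.30894 = 0.80942 g/L.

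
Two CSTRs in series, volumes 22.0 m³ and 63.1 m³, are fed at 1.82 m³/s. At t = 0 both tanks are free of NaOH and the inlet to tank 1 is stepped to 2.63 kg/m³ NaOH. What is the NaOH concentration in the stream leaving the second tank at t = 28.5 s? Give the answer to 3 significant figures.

Time constants: τᵢ = Vᵢ/Q for each well-mixed tank.
τ₁ = 22.0/1.82 = 12.088 s; τ₂ = 63.1/1.82 = 34.670 s.
Tank 1: C₁ = C_in(1 − e^(−t/τ₁)). Tank 2 (τ₁ ≠ τ₂): C₂ = C_in[1 − (τ₁ e^(−t/τ₁) − τ₂ e^(−t/τ₂))/(τ₁ − τ₂)].
At t = 28.5: e^(−t/τ₁) = 0.094635, e^(−t/τ₂) = 0.43954.
C₂ = 2.63·[1 − (12.088·0.094635 − 34.670·0.43954)/(-22.582)] = 2.63·0.37584 = 0.98846 kg/m³.

0.988 kg/m³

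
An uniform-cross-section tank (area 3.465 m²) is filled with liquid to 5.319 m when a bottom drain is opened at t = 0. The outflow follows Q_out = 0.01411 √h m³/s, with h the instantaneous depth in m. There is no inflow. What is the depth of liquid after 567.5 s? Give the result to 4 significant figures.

1.324 m

With no inflow, A dh/dt = −0.01411 √h.
This is separable: 2 d(√h)/dt = −0.01411/A, so √h = √h₀ − (0.01411/(2A)) t.
√h = √5.319 − 0.01411·567.5/(2·3.465) = 2.30630 − 1.15547 = 1.15082.
h = 1.15082² = 1.32439 m.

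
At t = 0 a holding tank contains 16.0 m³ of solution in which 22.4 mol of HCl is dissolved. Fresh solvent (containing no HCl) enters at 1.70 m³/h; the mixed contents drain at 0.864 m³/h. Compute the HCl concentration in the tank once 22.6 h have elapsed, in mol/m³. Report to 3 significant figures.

0.287 mol/m³

Let m(t) be the amount of HCl. Volume: V(t) = V₀ + (Q_in − Q_out) t = 16.0 + 0.83600 t; V(22.6) = 34.894 m³.
Solute balance: dm/dt = 0 − Q_out C = −Q_out m/V(t).
dm/m = −Q_out dt/(V₀ + 0.83600 t); integrating gives ln(m/m₀) = −(Q_out/(Q_in−Q_out)) ln(V/V₀).
m = m₀ (V₀/V)^(Q_out/(Q_in−Q_out)) = 22.4 × (16.0/34.894)^(1.0335) = 10.006 mol.
C = m/V = 10.006/34.894 = 0.28677 mol/m³.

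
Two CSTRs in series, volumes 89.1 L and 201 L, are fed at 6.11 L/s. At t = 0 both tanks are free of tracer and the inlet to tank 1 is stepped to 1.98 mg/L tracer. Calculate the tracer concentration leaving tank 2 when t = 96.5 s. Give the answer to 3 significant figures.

Species balance on tank i: dCᵢ/dt = (Cᵢ₋₁ − Cᵢ)/τᵢ with τᵢ = Vᵢ/Q.
τ₁ = 89.1/6.11 = 14.583 s; τ₂ = 201/6.11 = 32.897 s.
Solving the cascade with C₁(0)=C₂(0)=0 gives C₂(t) = C_in[1 − (τ₁ e^(−t/τ₁) − τ₂ e^(−t/τ₂))/(τ₁ − τ₂)].
At t = 96.5: e^(−t/τ₁) = 0.0013368, e^(−t/τ₂) = 0.053215.
C₂ = 1.98·[1 − (14.583·0.0013368 − 32.897·0.053215)/(-18.314)] = 1.98·0.90548 = 1.7928 mg/L.

1.79 mg/L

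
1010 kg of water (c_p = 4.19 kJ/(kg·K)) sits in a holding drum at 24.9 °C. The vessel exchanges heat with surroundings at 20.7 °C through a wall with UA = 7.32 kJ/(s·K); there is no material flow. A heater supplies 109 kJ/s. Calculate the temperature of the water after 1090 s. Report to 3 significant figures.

First-law balance (no shaft work): M c_p dT/dt = −UA(T − T_amb) + Q̇.
dT/dt = (T_ss − T)/τ with T_ss = T_amb + Q̇/UA = 20.7 + 109/7.32 = 35.591 °C, τ = M c_p/UA = 1010·4.19/7.32 = 578.13 s.
Solution: T(t) = T_ss + (T₀ − T_ss) e^(−t/τ).
T(1090) = 35.591 + (-10.691)·0.15177 = 33.968 °C.

34.0 °C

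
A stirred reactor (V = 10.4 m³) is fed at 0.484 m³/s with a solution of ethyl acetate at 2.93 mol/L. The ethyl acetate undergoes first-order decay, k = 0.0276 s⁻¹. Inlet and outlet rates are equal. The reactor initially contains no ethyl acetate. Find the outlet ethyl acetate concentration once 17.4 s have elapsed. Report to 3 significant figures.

V dC/dt = Q(C_in − C) − k V C.
dC/dt = (Q/V) C_in − (Q/V + k) C; effective rate a = Q/V + k = 0.046538 + 0.0276 = 0.074138 s⁻¹.
C_ss = Q C_in/(Q + kV) = 1.8392 mol/L; C(t) = C_ss + (C₀ − C_ss) e^(−a t).
C(17.4) = 1.8392 + (-1.8392)·e^(−0.074138·17.4) = 1.8392 + (-1.8392)·0.27527 = 1.3329 mol/L.

1.33 mol/L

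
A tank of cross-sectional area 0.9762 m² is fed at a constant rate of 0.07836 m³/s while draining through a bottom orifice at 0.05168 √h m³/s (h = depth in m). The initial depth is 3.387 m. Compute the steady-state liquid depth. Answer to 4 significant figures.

Unsteady balance on liquid volume: A dh/dt = Q_in − 0.05168 √h. At steady state dh/dt = 0:
Q_in = 0.05168 √h_ss ⇒ √h_ss = 0.07836/0.05168 = 1.51625.
h_ss = 1.51625² = 2.29903 m. (Since h₀ = 3.387 m > h_ss, the level will fall toward this value.)

2.299 m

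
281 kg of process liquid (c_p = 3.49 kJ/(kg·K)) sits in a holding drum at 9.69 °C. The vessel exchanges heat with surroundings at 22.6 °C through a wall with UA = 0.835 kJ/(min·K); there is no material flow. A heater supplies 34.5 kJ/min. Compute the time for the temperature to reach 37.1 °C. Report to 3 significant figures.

827 min

M c_p dT/dt = −UA(T − T_amb) + Q̇.
τ = M c_p/UA = 1174.5 min; T_ss = T_amb + Q̇/UA = 22.6 + 34.5/0.835 = 63.917 °C.
T(t) = T_ss + (T₀ − T_ss)e^(−t/τ); set T = 37.1:
t = −τ ln[(T − T_ss)/(T₀ − T_ss)] = −1174.5 · ln(0.49454) = 826.99 min.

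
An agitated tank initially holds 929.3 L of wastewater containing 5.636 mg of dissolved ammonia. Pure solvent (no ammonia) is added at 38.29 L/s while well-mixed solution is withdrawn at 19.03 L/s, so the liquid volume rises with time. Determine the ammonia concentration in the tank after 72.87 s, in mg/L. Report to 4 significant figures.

Let m(t) be the amount of ammonia. Volume: V(t) = V₀ + (Q_in − Q_out) t = 929.3 + 19.2600 t; V(72.87) = 2332.78 L.
Solute balance: dm/dt = 0 − Q_out C = −Q_out m/V(t).
dm/m = −Q_out dt/(V₀ + 19.2600 t); integrating gives ln(m/m₀) = −(Q_out/(Q_in−Q_out)) ln(V/V₀).
m = m₀ (V₀/V)^(Q_out/(Q_in−Q_out)) = 5.636 × (929.3/2332.78)^(0.988058) = 2.27001 mg.
C = m/V = 2.27001/2332.78 = 0.000973093 mg/L.

0.0009731 mg/L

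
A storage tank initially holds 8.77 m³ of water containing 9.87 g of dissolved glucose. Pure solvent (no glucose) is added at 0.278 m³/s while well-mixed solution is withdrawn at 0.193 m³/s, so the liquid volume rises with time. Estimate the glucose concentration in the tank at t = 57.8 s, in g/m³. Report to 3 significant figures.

Total volume: dV/dt = Q_in − Q_out = 0.085000 m³/s, so V(t) = 8.77 + 0.085000 t and V(57.8) = 13.683 m³.
Species balance (pure solvent in): dm/dt = −Q_out · m/V(t).
dm/m = −Q_out dt/(V₀ + 0.085000 t); integrating gives ln(m/m₀) = −(Q_out/(Q_in−Q_out)) ln(V/V₀).
m = m₀ (V₀/V)^(Q_out/(Q_in−Q_out)) = 9.87 × (8.77/13.683)^(2.2706) = 3.5949 g.
C = m/V = 3.5949/13.683 = 0.26272 g/m³.

0.263 g/m³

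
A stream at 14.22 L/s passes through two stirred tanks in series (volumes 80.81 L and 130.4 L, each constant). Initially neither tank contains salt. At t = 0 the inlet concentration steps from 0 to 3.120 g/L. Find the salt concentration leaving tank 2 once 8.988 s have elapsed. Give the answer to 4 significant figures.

Each tank obeys Vᵢ dCᵢ/dt = Q(Cᵢ₋₁ − Cᵢ), so τᵢ = Vᵢ/Q.
τ₁ = 80.81/14.22 = 5.68284 s; τ₂ = 130.4/14.22 = 9.17018 s.
Solving the cascade with C₁(0)=C₂(0)=0 gives C₂(t) = C_in[1 − (τ₁ e^(−t/τ₁) − τ₂ e^(−t/τ₂))/(τ₁ − τ₂)].
At t = 8.988: e^(−t/τ₁) = 0.205645, e^(−t/τ₂) = 0.375261.
C₂ = 3.120·[1 − (5.68284·0.205645 − 9.17018·0.375261)/(-3.48734)] = 3.120·0.348339 = 1.08682 g/L.

1.087 g/L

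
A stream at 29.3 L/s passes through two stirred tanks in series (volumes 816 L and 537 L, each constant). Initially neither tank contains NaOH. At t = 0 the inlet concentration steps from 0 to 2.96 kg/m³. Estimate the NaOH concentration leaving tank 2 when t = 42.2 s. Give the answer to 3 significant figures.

Species balance on tank i: dCᵢ/dt = (Cᵢ₋₁ − Cᵢ)/τᵢ with τᵢ = Vᵢ/Q.
τ₁ = 816/29.3 = 27.850 s; τ₂ = 537/29.3 = 18.328 s.
Solving the cascade with C₁(0)=C₂(0)=0 gives C₂(t) = C_in[1 − (τ₁ e^(−t/τ₁) − τ₂ e^(−t/τ₂))/(τ₁ − τ₂)].
At t = 42.2: e^(−t/τ₁) = 0.21975, e^(−t/τ₂) = 0.10001.
C₂ = 2.96·[1 − (27.850·0.21975 − 18.328·0.10001)/(9.5222)] = 2.96·0.54978 = 1.6273 kg/m³.

1.63 kg/m³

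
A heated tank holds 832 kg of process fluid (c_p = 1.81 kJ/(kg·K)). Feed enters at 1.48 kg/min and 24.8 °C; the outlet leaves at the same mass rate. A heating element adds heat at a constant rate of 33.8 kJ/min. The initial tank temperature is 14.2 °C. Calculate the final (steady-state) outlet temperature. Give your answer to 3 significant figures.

Energy balance: M c_p dT/dt = ṁ c_p (T_in − T) + 33.8.
At steady state dT/dt = 0 ⇒ T_ss = T_in + Q̇/(ṁ c_p) = 24.8 + 33.8/(1.48·1.81) = 37.418 °C.

37.4 °C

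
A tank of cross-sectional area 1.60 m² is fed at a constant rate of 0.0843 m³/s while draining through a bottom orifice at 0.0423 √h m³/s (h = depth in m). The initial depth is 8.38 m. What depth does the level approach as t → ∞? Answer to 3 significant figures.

A dh/dt = Q_in − 0.0423 √h. Steady state requires inflow = outflow:
Q_in = 0.0423 √h_ss ⇒ √h_ss = 0.0843/0.0423 = 1.9929.
h_ss = 1.9929² = 3.9717 m. (Since h₀ = 8.38 m > h_ss, the level will fall toward this value.)

3.97 m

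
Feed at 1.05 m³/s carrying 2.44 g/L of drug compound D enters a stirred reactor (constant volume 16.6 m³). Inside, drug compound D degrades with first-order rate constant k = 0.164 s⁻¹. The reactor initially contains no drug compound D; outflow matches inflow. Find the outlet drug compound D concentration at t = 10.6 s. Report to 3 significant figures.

Accumulation = in − out − consumed: V dC/dt = Q C_in − Q C − k V C.
This is linear with rate a = Q/V + k = 0.22725 s⁻¹.
C_ss = Q C_in/(Q + kV) = 0.67914 g/L; C(t) = C_ss + (C₀ − C_ss) e^(−a t).
C(10.6) = 0.67914 + (-0.67914)·e^(−0.22725·10.6) = 0.67914 + (-0.67914)·0.089916 = 0.61808 g/L.

0.618 g/L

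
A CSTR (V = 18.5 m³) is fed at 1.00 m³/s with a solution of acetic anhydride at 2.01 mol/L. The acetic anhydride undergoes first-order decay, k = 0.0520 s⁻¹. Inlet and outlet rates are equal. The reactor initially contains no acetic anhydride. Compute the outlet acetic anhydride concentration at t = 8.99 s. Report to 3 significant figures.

0.630 mol/L

V dC/dt = Q(C_in − C) − k V C.
dC/dt = (Q/V) C_in − (Q/V + k) C; effective rate a = Q/V + k = 0.054054 + 0.0520 = 0.10605 s⁻¹.
C_ss = Q C_in/(Q + kV) = 1.0245 mol/L; C(t) = C_ss + (C₀ − C_ss) e^(−a t).
C(8.99) = 1.0245 + (-1.0245)·e^(−0.10605·8.99) = 1.0245 + (-1.0245)·0.38542 = 0.62962 mol/L.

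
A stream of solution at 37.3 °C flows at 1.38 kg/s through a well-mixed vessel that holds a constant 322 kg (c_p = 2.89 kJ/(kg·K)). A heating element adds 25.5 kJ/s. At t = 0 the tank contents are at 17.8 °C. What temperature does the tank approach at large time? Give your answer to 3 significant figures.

43.7 °C

Energy balance: M c_p dT/dt = ṁ c_p (T_in − T) + 25.5.
At steady state dT/dt = 0 ⇒ T_ss = T_in + Q̇/(ṁ c_p) = 37.3 + 25.5/(1.38·2.89) = 43.694 °C.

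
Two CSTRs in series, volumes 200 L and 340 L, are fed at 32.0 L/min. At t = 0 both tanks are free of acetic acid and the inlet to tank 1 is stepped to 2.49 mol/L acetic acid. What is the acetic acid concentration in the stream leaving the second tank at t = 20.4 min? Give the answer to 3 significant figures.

1.74 mol/L

Each tank obeys Vᵢ dCᵢ/dt = Q(Cᵢ₋₁ − Cᵢ), so τᵢ = Vᵢ/Q.
τ₁ = 200/32.0 = 6.2500 min; τ₂ = 340/32.0 = 10.625 min.
Solving the cascade with C₁(0)=C₂(0)=0 gives C₂(t) = C_in[1 − (τ₁ e^(−t/τ₁) − τ₂ e^(−t/τ₂))/(τ₁ − τ₂)].
At t = 20.4: e^(−t/τ₁) = 0.038235, e^(−t/τ₂) = 0.14661.
C₂ = 2.49·[1 − (6.2500·0.038235 − 10.625·0.14661)/(-4.3750)] = 2.49·0.69858 = 1.7395 mol/L.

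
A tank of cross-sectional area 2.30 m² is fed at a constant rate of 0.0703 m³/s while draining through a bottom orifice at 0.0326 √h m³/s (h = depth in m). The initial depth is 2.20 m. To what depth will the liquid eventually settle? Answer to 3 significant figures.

4.65 m

Level balance: A dh/dt = 0.0703 − 0.0326 √h. Setting dh/dt = 0:
Q_in = 0.0326 √h_ss ⇒ √h_ss = 0.0703/0.0326 = 2.1564.
h_ss = 2.1564² = 4.6502 m. (Since h₀ = 2.20 m < h_ss, the level will rise toward this value.)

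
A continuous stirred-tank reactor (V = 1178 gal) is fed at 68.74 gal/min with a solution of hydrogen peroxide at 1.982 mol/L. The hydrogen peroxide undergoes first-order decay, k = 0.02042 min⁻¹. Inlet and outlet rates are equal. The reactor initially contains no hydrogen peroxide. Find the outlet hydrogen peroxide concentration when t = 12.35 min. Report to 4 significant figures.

Accumulation = in − out − consumed: V dC/dt = Q C_in − Q C − k V C.
This is linear with rate a = Q/V + k = 0.0787731 min⁻¹.
C_ss = Q C_in/(Q + kV) = 1.46822 mol/L; C(t) = C_ss + (C₀ − C_ss) e^(−a t).
C(12.35) = 1.46822 + (-1.46822)·e^(−0.0787731·12.35) = 1.46822 + (-1.46822)·0.378005 = 0.913223 mol/L.

0.9132 mol/L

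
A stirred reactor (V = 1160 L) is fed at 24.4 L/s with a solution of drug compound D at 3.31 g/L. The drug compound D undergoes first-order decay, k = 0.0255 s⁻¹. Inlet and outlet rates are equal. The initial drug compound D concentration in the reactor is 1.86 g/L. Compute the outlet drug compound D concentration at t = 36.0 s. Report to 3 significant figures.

V dC/dt = Q(C_in − C) − k V C.
dC/dt = (Q/V) C_in − (Q/V + k) C; effective rate a = Q/V + k = 0.021034 + 0.0255 = 0.046534 s⁻¹.
C_ss = Q C_in/(Q + kV) = 1.4962 g/L; C(t) = C_ss + (C₀ − C_ss) e^(−a t).
C(36.0) = 1.4962 + (0.36382)·e^(−0.046534·36.0) = 1.4962 + (0.36382)·0.18726 = 1.5643 g/L.

1.56 g/L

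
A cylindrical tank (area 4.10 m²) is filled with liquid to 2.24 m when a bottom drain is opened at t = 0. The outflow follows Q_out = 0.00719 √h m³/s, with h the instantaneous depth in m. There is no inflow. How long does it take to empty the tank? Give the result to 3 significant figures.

A dh/dt = −Q_out = −0.00719 √h.
∫ h^(−1/2) dh = −(0.00719/A) ∫ dt, giving 2√h = 2√h₀ − (0.00719/A) t.
Tank is empty when √h = 0: t_empty = 2A√h₀/0.00719.
t_empty = 2·4.10·√2.24/0.00719 = 8.2000·1.4967/0.00719 = 1706.9 s.

1710 s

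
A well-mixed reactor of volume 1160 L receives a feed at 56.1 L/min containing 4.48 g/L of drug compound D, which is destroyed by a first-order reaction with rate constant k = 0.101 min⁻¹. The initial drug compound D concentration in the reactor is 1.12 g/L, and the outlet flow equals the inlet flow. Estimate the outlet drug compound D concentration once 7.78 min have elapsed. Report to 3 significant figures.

1.35 g/L

V dC/dt = Q(C_in − C) − k V C.
dC/dt = (Q/V) C_in − (Q/V + k) C; effective rate a = Q/V + k = 0.048362 + 0.101 = 0.14936 min⁻¹.
C_ss = Q C_in/(Q + kV) = 1.4506 g/L; C(t) = C_ss + (C₀ − C_ss) e^(−a t).
C(7.78) = 1.4506 + (-0.33058)·e^(−0.14936·7.78) = 1.4506 + (-0.33058)·0.31285 = 1.3472 g/L.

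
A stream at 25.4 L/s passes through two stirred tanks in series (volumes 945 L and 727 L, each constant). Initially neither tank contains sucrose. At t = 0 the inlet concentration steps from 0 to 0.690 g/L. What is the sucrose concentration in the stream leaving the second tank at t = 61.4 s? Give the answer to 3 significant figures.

0.385 g/L

Each tank obeys Vᵢ dCᵢ/dt = Q(Cᵢ₋₁ − Cᵢ), so τᵢ = Vᵢ/Q.
τ₁ = 945/25.4 = 37.205 s; τ₂ = 727/25.4 = 28.622 s.
Solving the cascade with C₁(0)=C₂(0)=0 gives C₂(t) = C_in[1 − (τ₁ e^(−t/τ₁) − τ₂ e^(−t/τ₂))/(τ₁ − τ₂)].
At t = 61.4: e^(−t/τ₁) = 0.19199, e^(−t/τ₂) = 0.11704.
C₂ = 0.690·[1 − (37.205·0.19199 − 28.622·0.11704)/(8.5827)] = 0.690·0.55809 = 0.38508 g/L.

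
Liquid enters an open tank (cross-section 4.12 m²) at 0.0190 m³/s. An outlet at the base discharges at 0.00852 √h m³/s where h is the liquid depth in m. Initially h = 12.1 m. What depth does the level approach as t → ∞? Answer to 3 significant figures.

Level balance: A dh/dt = 0.0190 − 0.00852 √h. Setting dh/dt = 0:
Q_in = 0.00852 √h_ss ⇒ √h_ss = 0.0190/0.00852 = 2.2300.
h_ss = 2.2300² = 4.9731 m. (Since h₀ = 12.1 m > h_ss, the level will fall toward this value.)

4.97 m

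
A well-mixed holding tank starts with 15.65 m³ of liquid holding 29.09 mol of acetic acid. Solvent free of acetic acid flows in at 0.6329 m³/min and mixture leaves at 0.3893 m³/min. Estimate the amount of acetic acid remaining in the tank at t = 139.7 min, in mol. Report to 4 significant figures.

Let m(t) be the amount of acetic acid. Volume: V(t) = V₀ + (Q_in − Q_out) t = 15.65 + 0.243600 t; V(139.7) = 49.6809 m³.
Solute balance: dm/dt = 0 − Q_out C = −Q_out m/V(t).
Separate: dm/m = −Q_out dt/V(t) ⇒ ln(m/m₀) = −(Q_out/(Q_in−Q_out)) ln(V/V₀).
m = m₀ (V₀/V)^(Q_out/(Q_in−Q_out)) = 29.09 × (15.65/49.6809)^(1.59811) = 4.59209 mol.

4.592 mol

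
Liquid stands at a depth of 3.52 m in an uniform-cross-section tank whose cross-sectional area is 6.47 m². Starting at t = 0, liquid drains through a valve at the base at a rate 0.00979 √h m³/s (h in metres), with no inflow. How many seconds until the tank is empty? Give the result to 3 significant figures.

2480 s

A dh/dt = −Q_out = −0.00979 √h.
∫ h^(−1/2) dh = −(0.00979/A) ∫ dt, giving 2√h = 2√h₀ − (0.00979/A) t.
Set h = 0: 2√h₀ = (0.00979/A) t_empty ⇒ t_empty = 2A√h₀/0.00979.
t_empty = 2·6.47·√3.52/0.00979 = 12.940·1.8762/0.00979 = 2479.8 s.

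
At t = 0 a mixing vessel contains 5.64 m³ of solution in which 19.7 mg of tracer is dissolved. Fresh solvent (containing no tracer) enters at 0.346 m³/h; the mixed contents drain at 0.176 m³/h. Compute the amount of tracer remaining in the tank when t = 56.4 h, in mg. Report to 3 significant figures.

7.04 mg

Total volume: dV/dt = Q_in − Q_out = 0.17000 m³/h, so V(t) = 5.64 + 0.17000 t and V(56.4) = 15.228 m³.
Species balance (pure solvent in): dm/dt = −Q_out · m/V(t).
Separate: dm/m = −Q_out dt/V(t) ⇒ ln(m/m₀) = −(Q_out/(Q_in−Q_out)) ln(V/V₀).
m = m₀ (V₀/V)^(Q_out/(Q_in−Q_out)) = 19.7 × (5.64/15.228)^(1.0353) = 7.0449 mg.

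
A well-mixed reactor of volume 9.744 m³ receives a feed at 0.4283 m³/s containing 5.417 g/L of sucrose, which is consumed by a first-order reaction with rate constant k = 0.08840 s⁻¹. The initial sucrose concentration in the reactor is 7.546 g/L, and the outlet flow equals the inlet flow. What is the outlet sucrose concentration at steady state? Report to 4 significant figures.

Species balance: V dC/dt = Q C_in − Q C − k V C.
At steady state: 0 = Q C_in − (Q + kV) C_ss, so C_ss = Q C_in/(Q + kV).
C_ss = 0.4283·5.417/(0.4283 + 0.08840·9.744) = 2.32010/1.28967 = 1.79899 g/L.

1.799 g/L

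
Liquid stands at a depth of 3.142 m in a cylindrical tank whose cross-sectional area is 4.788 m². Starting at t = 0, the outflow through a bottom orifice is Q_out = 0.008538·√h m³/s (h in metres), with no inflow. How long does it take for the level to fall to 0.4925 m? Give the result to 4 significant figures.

A dh/dt = −Q_out = −0.008538 √h.
∫ h^(−1/2) dh = −(0.008538/A) ∫ dt, giving 2√h = 2√h₀ − (0.008538/A) t.
t = 2A(√h₀ − √h)/0.008538 = 2·4.788·(√3.142 − √0.4925)/0.008538
  = 9.57600 × (1.77257 − 0.701783) / 0.008538 = 1200.97 s.

1201 s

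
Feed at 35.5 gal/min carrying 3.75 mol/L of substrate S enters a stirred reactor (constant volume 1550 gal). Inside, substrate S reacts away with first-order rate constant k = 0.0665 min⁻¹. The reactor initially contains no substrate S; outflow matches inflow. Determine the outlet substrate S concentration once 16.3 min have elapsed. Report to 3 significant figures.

V dC/dt = Q(C_in − C) − k V C.
dC/dt = (Q/V) C_in − (Q/V + k) C; effective rate a = Q/V + k = 0.022903 + 0.0665 = 0.089403 min⁻¹.
C_ss = Q C_in/(Q + kV) = 0.96067 mol/L; C(t) = C_ss + (C₀ − C_ss) e^(−a t).
C(16.3) = 0.96067 + (-0.96067)·e^(−0.089403·16.3) = 0.96067 + (-0.96067)·0.23287 = 0.73696 mol/L.

0.737 mol/L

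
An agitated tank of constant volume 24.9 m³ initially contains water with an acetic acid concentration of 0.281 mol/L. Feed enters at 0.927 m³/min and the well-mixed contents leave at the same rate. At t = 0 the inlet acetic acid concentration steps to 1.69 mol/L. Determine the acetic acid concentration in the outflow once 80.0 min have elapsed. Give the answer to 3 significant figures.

1.62 mol/L

Species balance on the tank: V dC/dt = Q(C_in − C).
So dC/dt = (C_in − C)/τ with τ = V/Q = 24.9/0.927 = 26.861 min.
Solution: C(t) = C_in + (C₀ − C_in) e^(−t/τ).
C(80.0) = 1.69 + (0.281 − 1.69)·e^(−80.0/26.861) = 1.69 + (-1.4090)·0.050879 = 1.6183 mol/L.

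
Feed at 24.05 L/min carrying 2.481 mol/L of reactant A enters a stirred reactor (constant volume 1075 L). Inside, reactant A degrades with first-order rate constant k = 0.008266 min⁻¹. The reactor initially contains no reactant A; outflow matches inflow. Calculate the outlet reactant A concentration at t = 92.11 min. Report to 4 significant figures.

Species balance: V dC/dt = Q C_in − Q C − k V C.
This is linear with rate a = Q/V + k = 0.0306381 min⁻¹.
C_ss = Q C_in/(Q + kV) = 1.81164 mol/L; C(t) = C_ss + (C₀ − C_ss) e^(−a t).
C(92.11) = 1.81164 + (-1.81164)·e^(−0.0306381·92.11) = 1.81164 + (-1.81164)·0.0594824 = 1.70388 mol/L.

1.704 mol/L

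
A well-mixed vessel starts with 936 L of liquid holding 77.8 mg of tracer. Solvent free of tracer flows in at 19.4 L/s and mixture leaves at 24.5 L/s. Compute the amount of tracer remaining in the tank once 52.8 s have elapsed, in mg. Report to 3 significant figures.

Let m(t) be the amount of tracer. Volume: V(t) = V₀ + (Q_in − Q_out) t = 936 − 5.1000 t; V(52.8) = 666.72 L.
No tracer enters, so dm/dt = −Q_out · (m/V).
Separate: dm/m = −Q_out dt/V(t) ⇒ ln(m/m₀) = −(Q_out/(Q_in−Q_out)) ln(V/V₀).
m = m₀ (V₀/V)^(Q_out/(Q_in−Q_out)) = 77.8 × (936/666.72)^(-4.8039) = 15.248 mg.

15.2 mg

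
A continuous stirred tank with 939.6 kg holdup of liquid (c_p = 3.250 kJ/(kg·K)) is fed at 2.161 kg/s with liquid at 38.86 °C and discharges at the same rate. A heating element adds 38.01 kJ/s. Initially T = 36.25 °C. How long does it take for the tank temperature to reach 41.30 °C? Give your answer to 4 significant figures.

Energy balance: M c_p dT/dt = ṁ c_p (T_in − T) + 38.01.
τ = M/ṁ = 434.799 s; T_ss = T_in + Q̇/(ṁ c_p) = 44.2720 °C.
T(t) = T_ss + (T₀ − T_ss) e^(−t/τ). Set T = 41.30:
e^(−t/τ) = (41.30 − 44.2720)/(36.25 − 44.2720) = 0.370483
t = −434.799 · ln(0.370483) = 431.732 s.

431.7 s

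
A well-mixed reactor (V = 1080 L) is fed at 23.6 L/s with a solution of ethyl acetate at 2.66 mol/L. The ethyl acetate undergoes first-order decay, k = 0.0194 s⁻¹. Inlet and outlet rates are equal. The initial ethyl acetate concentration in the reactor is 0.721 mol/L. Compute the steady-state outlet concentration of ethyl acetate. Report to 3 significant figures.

Species balance: V dC/dt = Q C_in − Q C − k V C.
At steady state: 0 = Q C_in − (Q + kV) C_ss, so C_ss = Q C_in/(Q + kV).
C_ss = 23.6·2.66/(23.6 + 0.0194·1080) = 62.776/44.552 = 1.4091 mol/L.

1.41 mol/L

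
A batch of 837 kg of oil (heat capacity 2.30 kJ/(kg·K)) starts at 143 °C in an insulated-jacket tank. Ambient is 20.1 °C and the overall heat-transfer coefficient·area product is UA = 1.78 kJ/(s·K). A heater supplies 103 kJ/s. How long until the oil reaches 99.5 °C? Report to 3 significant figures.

First-law balance (no shaft work): M c_p dT/dt = −UA(T − T_amb) + Q̇.
τ = M c_p/UA = 1081.5 s; T_ss = T_amb + Q̇/UA = 20.1 + 103/1.78 = 77.965 °C.
T(t) = T_ss + (T₀ − T_ss)e^(−t/τ); set T = 99.5:
t = −τ ln[(T − T_ss)/(T₀ − T_ss)] = −1081.5 · ln(0.33113) = 1195.3 s.

1200 s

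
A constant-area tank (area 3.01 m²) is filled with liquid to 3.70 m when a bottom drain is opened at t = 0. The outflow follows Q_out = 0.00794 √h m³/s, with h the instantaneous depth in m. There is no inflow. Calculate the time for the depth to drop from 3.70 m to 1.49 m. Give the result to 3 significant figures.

533 s

A dh/dt = −Q_out = −0.00794 √h.
Separate and integrate: 2(√h − √h₀) = −(0.00794/A) t.
t = 2A(√h₀ − √h)/0.00794 = 2·3.01·(√3.70 − √1.49)/0.00794
  = 6.0200 × (1.9235 − 1.2207) / 0.00794 = 532.92 s.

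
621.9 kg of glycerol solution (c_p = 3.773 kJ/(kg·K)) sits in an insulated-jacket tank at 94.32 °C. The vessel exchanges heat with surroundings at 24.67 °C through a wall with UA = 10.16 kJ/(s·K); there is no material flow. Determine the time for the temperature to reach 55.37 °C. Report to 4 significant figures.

Lumped-capacitance energy balance: M c_p dT/dt = UA(T_amb − T).
τ = M c_p/UA = 230.948 s; T_ss = T_amb = 24.6700 °C.
T(t) = T_ss + (T₀ − T_ss)e^(−t/τ); set T = 55.37:
t = −τ ln[(T − T_ss)/(T₀ − T_ss)] = −230.948 · ln(0.440775) = 189.197 s.

189.2 s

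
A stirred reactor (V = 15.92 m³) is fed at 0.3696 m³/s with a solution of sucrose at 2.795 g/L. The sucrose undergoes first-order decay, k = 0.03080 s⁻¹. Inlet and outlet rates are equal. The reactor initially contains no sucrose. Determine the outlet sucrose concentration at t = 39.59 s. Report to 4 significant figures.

1.060 g/L

V dC/dt = Q(C_in − C) − k V C.
dC/dt = (Q/V) C_in − (Q/V + k) C; effective rate a = Q/V + k = 0.0232161 + 0.03080 = 0.0540161 s⁻¹.
C_ss = Q C_in/(Q + kV) = 1.20129 g/L; C(t) = C_ss + (C₀ − C_ss) e^(−a t).
C(39.59) = 1.20129 + (-1.20129)·e^(−0.0540161·39.59) = 1.20129 + (-1.20129)·0.117832 = 1.05974 g/L.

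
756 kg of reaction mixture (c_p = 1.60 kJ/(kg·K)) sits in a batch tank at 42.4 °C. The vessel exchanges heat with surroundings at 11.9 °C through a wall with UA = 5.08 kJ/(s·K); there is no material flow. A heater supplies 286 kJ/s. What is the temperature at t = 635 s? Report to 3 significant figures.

M c_p dT/dt = −UA(T − T_amb) + Q̇.
dT/dt = (T_ss − T)/τ with T_ss = T_amb + Q̇/UA = 11.9 + 286/5.08 = 68.199 °C, τ = M c_p/UA = 756·1.60/5.08 = 238.11 s.
This is linear first-order; T(t) = T_ss + (T₀ − T_ss) e^(−t/τ).
T(635) = 68.199 + (-25.799)·0.069472 = 66.407 °C.

66.4 °C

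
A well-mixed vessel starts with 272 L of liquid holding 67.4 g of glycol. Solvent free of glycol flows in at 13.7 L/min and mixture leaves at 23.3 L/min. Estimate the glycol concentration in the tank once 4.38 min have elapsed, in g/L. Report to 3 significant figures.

0.195 g/L

Let m(t) be the amount of glycol. Volume: V(t) = V₀ + (Q_in − Q_out) t = 272 − 9.6000 t; V(4.38) = 229.95 L.
Species balance (pure solvent in): dm/dt = −Q_out · m/V(t).
dm/m = −Q_out dt/(V₀ − 9.6000 t); integrating gives ln(m/m₀) = −(Q_out/(Q_in−Q_out)) ln(V/V₀).
m = m₀ (V₀/V)^(Q_out/(Q_in−Q_out)) = 67.4 × (272/229.95)^(-2.4271) = 44.838 g.
C = m/V = 44.838/229.95 = 0.19499 g/L.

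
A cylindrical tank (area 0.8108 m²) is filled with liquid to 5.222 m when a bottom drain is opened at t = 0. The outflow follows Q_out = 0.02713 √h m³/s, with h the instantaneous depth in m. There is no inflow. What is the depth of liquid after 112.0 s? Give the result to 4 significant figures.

With no inflow, A dh/dt = −0.02713 √h.
Separate and integrate: 2(√h − √h₀) = −(0.02713/A) t.
√h = √5.222 − 0.02713·112.0/(2·0.8108) = 2.28517 − 1.87380 = 0.411366.
h = 0.411366² = 0.169222 m.

0.1692 m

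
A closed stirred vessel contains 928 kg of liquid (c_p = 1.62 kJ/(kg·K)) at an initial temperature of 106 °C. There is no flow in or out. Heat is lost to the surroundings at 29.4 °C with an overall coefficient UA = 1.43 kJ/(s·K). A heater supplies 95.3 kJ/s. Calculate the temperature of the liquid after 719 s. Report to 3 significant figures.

101 °C

Lumped-capacitance energy balance: M c_p dT/dt = UA(T_amb − T) + Q̇.
dT/dt = (T_ss − T)/τ with T_ss = T_amb + Q̇/UA = 29.4 + 95.3/1.43 = 96.043 °C, τ = M c_p/UA = 928·1.62/1.43 = 1051.3 s.
Integrating: T(t) = T_ss + (T₀ − T_ss) e^(−t/τ).
T(719) = 96.043 + (9.9566)·0.50464 = 101.07 °C.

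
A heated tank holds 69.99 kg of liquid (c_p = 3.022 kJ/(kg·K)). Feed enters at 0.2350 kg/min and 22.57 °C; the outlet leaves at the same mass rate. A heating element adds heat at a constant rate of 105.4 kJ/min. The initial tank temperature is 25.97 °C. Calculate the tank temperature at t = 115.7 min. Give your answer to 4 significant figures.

72.65 °C

M c_p dT/dt = ṁ c_p (T_in − T) + Q̇.
Rearrange: dT/dt = (T_ss − T)/τ with τ = M/ṁ = 297.830 min and T_ss = T_in + Q̇/(ṁ c_p) = 170.985 °C.
Solution: T(t) = T_ss + (T₀ − T_ss) e^(−t/τ).
T(115.7) = 170.985 + (-145.015)·e^(−115.7/297.830) = 170.985 + (-145.015)·0.678089 = 72.6520 °C.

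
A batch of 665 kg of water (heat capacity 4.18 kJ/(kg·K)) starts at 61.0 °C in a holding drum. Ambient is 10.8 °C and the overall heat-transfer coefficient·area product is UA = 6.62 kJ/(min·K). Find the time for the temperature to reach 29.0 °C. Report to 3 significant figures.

First-law balance (no shaft work): M c_p dT/dt = −UA(T − T_amb).
τ = M c_p/UA = 419.89 min; T_ss = T_amb = 10.800 °C.
T(t) = T_ss + (T₀ − T_ss)e^(−t/τ); set T = 29.0:
t = −τ ln[(T − T_ss)/(T₀ − T_ss)] = −419.89 · ln(0.36255) = 426.02 min.

426 min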